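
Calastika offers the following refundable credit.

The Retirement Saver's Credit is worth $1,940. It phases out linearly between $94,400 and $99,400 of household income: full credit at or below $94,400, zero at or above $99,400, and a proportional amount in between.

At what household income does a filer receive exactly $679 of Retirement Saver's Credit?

$97,650

$679 is 679/1,940 of the full $1,940, so 1,261/1,940 of the $5,000 range has been used: income = $94,400 + $5,000 × 1,261/1,940 = $97,650.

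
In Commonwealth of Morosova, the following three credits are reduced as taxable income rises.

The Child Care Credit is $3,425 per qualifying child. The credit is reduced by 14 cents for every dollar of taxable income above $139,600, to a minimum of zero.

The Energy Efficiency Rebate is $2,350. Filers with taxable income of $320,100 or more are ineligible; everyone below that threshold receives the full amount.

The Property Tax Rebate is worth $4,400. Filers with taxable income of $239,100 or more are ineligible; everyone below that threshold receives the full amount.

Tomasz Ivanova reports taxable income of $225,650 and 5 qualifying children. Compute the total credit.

$11,828

Child Care Credit: base = 5 × $3,425 = $17,125. 14% of the $86,050 excess over $139,600 is $12,047; credit = $17,125 − $12,047 = $5,078.
Energy Efficiency Rebate: $225,650 is below the $320,100 cutoff, so the full $2,350 applies.
Property Tax Rebate: $225,650 is below the $239,100 cutoff, so the full $4,400 applies.
Total: $5,078 + $2,350 + $4,400 = $11,828.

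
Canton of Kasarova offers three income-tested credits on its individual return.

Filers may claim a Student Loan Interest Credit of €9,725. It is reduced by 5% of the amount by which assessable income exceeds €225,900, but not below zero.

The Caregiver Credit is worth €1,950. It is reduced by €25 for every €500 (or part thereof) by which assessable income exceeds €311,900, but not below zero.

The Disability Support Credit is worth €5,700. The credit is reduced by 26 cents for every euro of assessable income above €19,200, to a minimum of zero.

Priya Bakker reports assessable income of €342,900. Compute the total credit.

Student Loan Interest Credit: 5% of the €117,000 excess over €225,900 is €5,850; credit = €9,725 − €5,850 = €3,875.
Caregiver Credit: income exceeds €311,900 by €31,000, which is 62 full-or-partial €500 increments; reduction = 62 × €25 = €1,550, leaving €400.
Disability Support Credit: 26% of the €323,700 excess over €19,200 is €84,162 ≥ base, so the credit is €0.
Total: €3,875 + €400 + €0 = €4,275.

€4,275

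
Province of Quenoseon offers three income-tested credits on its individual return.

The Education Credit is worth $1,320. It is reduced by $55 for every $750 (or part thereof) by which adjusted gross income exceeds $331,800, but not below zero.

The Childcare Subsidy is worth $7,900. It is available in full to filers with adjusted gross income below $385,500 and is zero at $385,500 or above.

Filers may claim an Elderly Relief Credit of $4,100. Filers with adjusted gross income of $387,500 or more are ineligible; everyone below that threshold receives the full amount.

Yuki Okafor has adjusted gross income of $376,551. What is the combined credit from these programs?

Education Credit: income exceeds $331,800 by $44,751 → 60 increments × $55 = $3,300 ≥ base, so the credit is $0.
Childcare Subsidy: $376,551 is below the $385,500 cutoff, so the full $7,900 applies.
Elderly Relief Credit: $376,551 is below the $387,500 cutoff, so the full $4,100 applies.
Total: $0 + $7,900 + $4,100 = $12,000.

$12,000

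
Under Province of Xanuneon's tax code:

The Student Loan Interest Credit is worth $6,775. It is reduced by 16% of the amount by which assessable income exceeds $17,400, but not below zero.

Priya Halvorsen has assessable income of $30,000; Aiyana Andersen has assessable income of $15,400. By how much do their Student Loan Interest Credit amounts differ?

$2,016

Priya ($30,000): Student Loan Interest Credit: 16% of the $12,600 excess over $17,400 is $2,016; credit = $6,775 − $2,016 = $4,759.
Aiyana ($15,400): Student Loan Interest Credit: $15,400 is at or below the $17,400 threshold, so the full $6,775 applies.
Difference: |$4,759 − $6,775| = $2,016.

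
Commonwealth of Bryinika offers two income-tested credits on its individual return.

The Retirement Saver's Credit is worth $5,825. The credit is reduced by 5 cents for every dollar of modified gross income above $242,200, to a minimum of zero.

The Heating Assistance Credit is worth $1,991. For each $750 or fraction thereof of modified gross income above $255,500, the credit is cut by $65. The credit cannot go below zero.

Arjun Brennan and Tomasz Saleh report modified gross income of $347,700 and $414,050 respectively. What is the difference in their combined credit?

Arjun ($347,700): Retirement Saver's Credit: 5% of the $105,500 excess over $242,200 is $5,275; credit = $5,825 − $5,275 = $550. Heating Assistance Credit: income exceeds $255,500 by $92,200 → 123 increments × $65 = $7,995 ≥ base, so the credit is $0. total $550 + $0 = $550
Tomasz ($414,050): Retirement Saver's Credit: 5% of the $171,850 excess over $242,200 is $8,592.50 ≥ base, so the credit is $0. Heating Assistance Credit: income exceeds $255,500 by $158,550 → 212 increments × $65 = $13,780 ≥ base, so the credit is $0. total $0 + $0 = $0
Difference: |$550 − $0| = $550.

$550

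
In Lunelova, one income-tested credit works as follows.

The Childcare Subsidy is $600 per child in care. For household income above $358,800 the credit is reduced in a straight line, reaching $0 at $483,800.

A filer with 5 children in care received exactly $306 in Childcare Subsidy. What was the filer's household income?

Full credit = 5 × $600 = $3,000.
$306 is 306/3,000 of the full $3,000, so 2,694/3,000 of the $125,000 range has been used: income = $358,800 + $125,000 × 2,694/3,000 = $471,050.

$471,050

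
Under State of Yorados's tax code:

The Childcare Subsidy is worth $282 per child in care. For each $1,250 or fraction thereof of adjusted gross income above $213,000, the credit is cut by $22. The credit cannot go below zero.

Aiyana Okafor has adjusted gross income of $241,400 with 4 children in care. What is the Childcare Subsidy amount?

Childcare Subsidy: base = 4 × $282 = $1,128. income exceeds $213,000 by $28,400, which is 23 full-or-partial $1,250 increments; reduction = 23 × $22 = $506, leaving $622.

$622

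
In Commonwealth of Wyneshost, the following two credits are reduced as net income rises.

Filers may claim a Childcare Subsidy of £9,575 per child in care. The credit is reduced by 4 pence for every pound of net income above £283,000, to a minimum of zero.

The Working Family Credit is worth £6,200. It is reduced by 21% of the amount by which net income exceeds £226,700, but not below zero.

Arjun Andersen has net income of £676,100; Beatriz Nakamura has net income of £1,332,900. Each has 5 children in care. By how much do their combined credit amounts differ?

£26,272

Arjun (£676,100): Childcare Subsidy: base = 5 × £9,575 = £47,875. 4% of the £393,100 excess over £283,000 is £15,724; credit = £47,875 − £15,724 = £32,151. Working Family Credit: 21% of the £449,400 excess over £226,700 is £94,374 ≥ base, so the credit is £0. total £32,151 + £0 = £32,151
Beatriz (£1,332,900): Childcare Subsidy: base = 5 × £9,575 = £47,875. 4% of the £1,049,900 excess over £283,000 is £41,996; credit = £47,875 − £41,996 = £5,879. Working Family Credit: 21% of the £1,106,200 excess over £226,700 is £232,302 ≥ base, so the credit is £0. total £5,879 + £0 = £5,879
Difference: |£32,151 − £5,879| = £26,272.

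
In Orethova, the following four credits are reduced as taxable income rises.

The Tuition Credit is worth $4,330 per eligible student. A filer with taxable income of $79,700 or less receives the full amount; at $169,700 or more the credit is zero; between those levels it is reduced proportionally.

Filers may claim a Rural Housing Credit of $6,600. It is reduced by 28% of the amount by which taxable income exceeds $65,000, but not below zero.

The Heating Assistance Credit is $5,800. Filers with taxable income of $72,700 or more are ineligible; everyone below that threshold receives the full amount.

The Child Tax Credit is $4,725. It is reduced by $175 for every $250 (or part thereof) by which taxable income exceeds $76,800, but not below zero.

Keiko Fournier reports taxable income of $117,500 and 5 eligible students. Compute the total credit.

$12,557

Tuition Credit: base = 5 × $4,330 = $21,650. $117,500 is $37,800 into a $90,000 phase-out range, leaving 52,200/90,000 of the credit: $21,650 × 52,200/90,000 = $12,557.
Rural Housing Credit: 28% of the $52,500 excess over $65,000 is $14,700 ≥ base, so the credit is $0.
Heating Assistance Credit: $117,500 meets or exceeds the $72,700 cutoff, so the credit is $0.
Child Tax Credit: income exceeds $76,800 by $40,700 → 163 increments × $175 = $28,525 ≥ base, so the credit is $0.
Total: $12,557 + $0 + $0 + $0 = $12,557.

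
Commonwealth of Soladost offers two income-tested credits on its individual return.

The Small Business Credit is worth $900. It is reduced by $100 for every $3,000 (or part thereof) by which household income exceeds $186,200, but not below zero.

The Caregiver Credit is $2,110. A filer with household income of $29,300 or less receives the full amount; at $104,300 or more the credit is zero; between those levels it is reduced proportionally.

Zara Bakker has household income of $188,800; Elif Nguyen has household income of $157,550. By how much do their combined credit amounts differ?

Zara ($188,800): Small Business Credit: income exceeds $186,200 by $2,600, which is 1 full-or-partial $3,000 increment; reduction = 1 × $100 = $100, leaving $800. Caregiver Credit: $188,800 is at or above $104,300, so the credit is $0. total $800 + $0 = $800
Elif ($157,550): Small Business Credit: $157,550 is at or below the $186,200 threshold, so the full $900 applies. Caregiver Credit: $157,550 is at or above $104,300, so the credit is $0. total $900 + $0 = $900
Difference: |$800 − $900| = $100.

$100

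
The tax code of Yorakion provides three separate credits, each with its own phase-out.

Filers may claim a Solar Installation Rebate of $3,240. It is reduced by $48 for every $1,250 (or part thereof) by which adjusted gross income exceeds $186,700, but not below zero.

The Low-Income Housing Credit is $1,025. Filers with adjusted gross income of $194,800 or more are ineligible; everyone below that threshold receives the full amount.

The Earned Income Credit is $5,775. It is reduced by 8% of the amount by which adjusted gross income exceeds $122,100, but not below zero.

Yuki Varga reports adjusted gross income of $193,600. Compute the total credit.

Solar Installation Rebate: income exceeds $186,700 by $6,900, which is 6 full-or-partial $1,250 increments; reduction = 6 × $48 = $288, leaving $2,952.
Low-Income Housing Credit: $193,600 is below the $194,800 cutoff, so the full $1,025 applies.
Earned Income Credit: 8% of the $71,500 excess over $122,100 is $5,720; credit = $5,775 − $5,720 = $55.
Total: $2,952 + $1,025 + $55 = $4,032.

$4,032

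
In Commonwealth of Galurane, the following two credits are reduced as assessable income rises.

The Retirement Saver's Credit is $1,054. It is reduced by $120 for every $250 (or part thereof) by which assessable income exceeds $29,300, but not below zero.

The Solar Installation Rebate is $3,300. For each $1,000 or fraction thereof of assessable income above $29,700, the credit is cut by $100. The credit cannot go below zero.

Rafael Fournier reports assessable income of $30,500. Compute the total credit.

$3,654

Retirement Saver's Credit: income exceeds $29,300 by $1,200, which is 5 full-or-partial $250 increments; reduction = 5 × $120 = $600, leaving $454.
Solar Installation Rebate: income exceeds $29,700 by $800, which is 1 full-or-partial $1,000 increment; reduction = 1 × $100 = $100, leaving $3,200.
Total: $454 + $3,200 = $3,654.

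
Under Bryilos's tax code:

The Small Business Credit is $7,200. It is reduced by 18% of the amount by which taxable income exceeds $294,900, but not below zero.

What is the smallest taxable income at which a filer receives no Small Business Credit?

$334,900

The credit falls by 18% of each dollar above $294,900, so it reaches zero when the excess is $7,200 / 18% = $40,000: income = $294,900 + $40,000 = $334,900.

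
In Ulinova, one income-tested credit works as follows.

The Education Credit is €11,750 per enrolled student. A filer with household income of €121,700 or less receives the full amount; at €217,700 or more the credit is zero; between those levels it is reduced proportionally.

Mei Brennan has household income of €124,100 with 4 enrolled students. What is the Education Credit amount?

Education Credit: base = 4 × €11,750 = €47,000. €124,100 is €2,400 into a €96,000 phase-out range, leaving 93,600/96,000 of the credit: €47,000 × 93,600/96,000 = €45,825.

€45,825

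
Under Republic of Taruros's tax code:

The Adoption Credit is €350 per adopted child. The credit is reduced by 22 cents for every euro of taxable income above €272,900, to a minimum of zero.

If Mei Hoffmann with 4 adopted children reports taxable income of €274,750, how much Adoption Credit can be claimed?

Adoption Credit: base = 4 × €350 = €1,400. 22% of the €1,850 excess over €272,900 is €407; credit = €1,400 − €407 = €993.

€993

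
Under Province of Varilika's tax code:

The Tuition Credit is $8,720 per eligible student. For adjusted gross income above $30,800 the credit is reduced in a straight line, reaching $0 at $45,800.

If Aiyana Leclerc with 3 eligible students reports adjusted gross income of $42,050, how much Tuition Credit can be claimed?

Tuition Credit: base = 3 × $8,720 = $26,160. $42,050 is $11,250 into a $15,000 phase-out range, leaving 3,750/15,000 of the credit: $26,160 × 3,750/15,000 = $6,540.

$6,540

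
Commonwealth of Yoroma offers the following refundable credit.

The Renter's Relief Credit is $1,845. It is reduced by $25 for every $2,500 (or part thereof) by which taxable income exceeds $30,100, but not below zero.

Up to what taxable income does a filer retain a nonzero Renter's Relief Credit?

After 73 increments the reduction is 73 × $25 = $1,825, leaving $20; one more increment wipes it out. Increment 73 ends at excess 73 × $2,500 = $182,500, so the highest qualifying income is $30,100 + $182,500 = $212,600.

$212,600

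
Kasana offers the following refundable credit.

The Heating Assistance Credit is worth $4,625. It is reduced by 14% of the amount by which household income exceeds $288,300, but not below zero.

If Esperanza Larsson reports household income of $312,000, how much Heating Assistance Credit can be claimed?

Heating Assistance Credit: 14% of the $23,700 excess over $288,300 is $3,318; credit = $4,625 − $3,318 = $1,307.

$1,307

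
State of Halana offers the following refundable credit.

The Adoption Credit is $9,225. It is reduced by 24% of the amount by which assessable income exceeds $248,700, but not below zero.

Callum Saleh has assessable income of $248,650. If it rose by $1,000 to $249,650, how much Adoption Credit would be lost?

At $248,650 — $248,650 is at or below the $248,700 threshold, so the full $9,225 applies.
At $249,650 — 24% of the $950 excess over $248,700 is $228; credit = $9,225 − $228 = $8,997.
Lost: $9,225 − $8,997 = $228.

$228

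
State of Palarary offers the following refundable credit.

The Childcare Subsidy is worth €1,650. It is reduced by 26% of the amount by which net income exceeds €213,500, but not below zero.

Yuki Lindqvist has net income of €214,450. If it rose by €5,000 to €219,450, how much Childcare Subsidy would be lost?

At €214,450 — 26% of the €950 excess over €213,500 is €247; credit = €1,650 − €247 = €1,403.
At €219,450 — 26% of the €5,950 excess over €213,500 is €1,547; credit = €1,650 − €1,547 = €103.
Lost: €1,403 − €103 = €1,300.

€1,300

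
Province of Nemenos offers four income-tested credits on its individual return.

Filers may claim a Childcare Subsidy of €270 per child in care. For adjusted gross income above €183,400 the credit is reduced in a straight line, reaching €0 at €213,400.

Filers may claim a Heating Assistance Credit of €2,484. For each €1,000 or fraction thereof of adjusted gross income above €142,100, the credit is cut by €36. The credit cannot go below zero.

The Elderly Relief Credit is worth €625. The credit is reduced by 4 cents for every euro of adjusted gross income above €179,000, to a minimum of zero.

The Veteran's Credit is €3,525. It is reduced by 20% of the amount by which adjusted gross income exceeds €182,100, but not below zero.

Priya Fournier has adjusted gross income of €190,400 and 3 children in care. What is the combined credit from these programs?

Childcare Subsidy: base = 3 × €270 = €810. €190,400 is €7,000 into a €30,000 phase-out range, leaving 23,000/30,000 of the credit: €810 × 23,000/30,000 = €621.
Heating Assistance Credit: income exceeds €142,100 by €48,300, which is 49 full-or-partial €1,000 increments; reduction = 49 × €36 = €1,764, leaving €720.
Elderly Relief Credit: 4% of the €11,400 excess over €179,000 is €456; credit = €625 − €456 = €169.
Veteran's Credit: 20% of the €8,300 excess over €182,100 is €1,660; credit = €3,525 − €1,660 = €1,865.
Total: €621 + €720 + €169 + €1,865 = €3,375.

€3,375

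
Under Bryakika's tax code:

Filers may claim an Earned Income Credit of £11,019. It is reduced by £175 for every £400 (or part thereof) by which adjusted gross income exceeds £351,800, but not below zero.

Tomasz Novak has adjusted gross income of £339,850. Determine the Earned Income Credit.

Earned Income Credit: £339,850 is at or below the £351,800 threshold, so the full £11,019 applies.

£11,019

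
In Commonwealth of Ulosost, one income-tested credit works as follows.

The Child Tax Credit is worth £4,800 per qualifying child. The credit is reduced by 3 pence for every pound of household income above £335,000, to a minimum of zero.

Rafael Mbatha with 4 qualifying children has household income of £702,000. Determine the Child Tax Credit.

Child Tax Credit: base = 4 × £4,800 = £19,200. 3% of the £367,000 excess over £335,000 is £11,010; credit = £19,200 − £11,010 = £8,190.

£8,190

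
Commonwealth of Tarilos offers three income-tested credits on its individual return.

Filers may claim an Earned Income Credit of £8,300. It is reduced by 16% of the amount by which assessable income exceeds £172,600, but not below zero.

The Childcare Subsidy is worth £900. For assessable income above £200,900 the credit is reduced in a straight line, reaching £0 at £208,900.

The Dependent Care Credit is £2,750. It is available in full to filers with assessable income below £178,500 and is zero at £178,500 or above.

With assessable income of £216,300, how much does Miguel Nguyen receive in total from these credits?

£1,308

Earned Income Credit: 16% of the £43,700 excess over £172,600 is £6,992; credit = £8,300 − £6,992 = £1,308.
Childcare Subsidy: £216,300 is at or above £208,900, so the credit is £0.
Dependent Care Credit: £216,300 meets or exceeds the £178,500 cutoff, so the credit is £0.
Total: £1,308 + £0 + £0 = £1,308.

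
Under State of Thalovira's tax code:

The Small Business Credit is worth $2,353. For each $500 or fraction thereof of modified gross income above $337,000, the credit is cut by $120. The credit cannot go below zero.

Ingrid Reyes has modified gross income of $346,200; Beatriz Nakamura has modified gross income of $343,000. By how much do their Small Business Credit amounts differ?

Ingrid ($346,200): Small Business Credit: income exceeds $337,000 by $9,200, which is 19 full-or-partial $500 increments; reduction = 19 × $120 = $2,280, leaving $73.
Beatriz ($343,000): Small Business Credit: income exceeds $337,000 by $6,000, which is 12 full-or-partial $500 increments; reduction = 12 × $120 = $1,440, leaving $913.
Difference: |$73 − $913| = $840.

$840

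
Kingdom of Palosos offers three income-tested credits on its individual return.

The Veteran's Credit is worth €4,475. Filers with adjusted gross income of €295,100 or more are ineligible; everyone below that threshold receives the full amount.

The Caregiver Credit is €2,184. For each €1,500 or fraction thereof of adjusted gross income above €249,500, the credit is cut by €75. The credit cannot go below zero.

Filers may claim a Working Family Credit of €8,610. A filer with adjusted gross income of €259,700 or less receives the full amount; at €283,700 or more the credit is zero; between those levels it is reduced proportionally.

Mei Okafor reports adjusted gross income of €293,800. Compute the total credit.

Veteran's Credit: €293,800 is below the €295,100 cutoff, so the full €4,475 applies.
Caregiver Credit: income exceeds €249,500 by €44,300 → 30 increments × €75 = €2,250 ≥ base, so the credit is €0.
Working Family Credit: €293,800 is at or above €283,700, so the credit is €0.
Total: €4,475 + €0 + €0 = €4,475.

€4,475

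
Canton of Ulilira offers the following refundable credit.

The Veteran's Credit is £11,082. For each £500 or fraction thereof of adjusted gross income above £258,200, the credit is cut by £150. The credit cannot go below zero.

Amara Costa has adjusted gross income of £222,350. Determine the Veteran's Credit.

£11,082

Veteran's Credit: £222,350 is at or below the £258,200 threshold, so the full £11,082 applies.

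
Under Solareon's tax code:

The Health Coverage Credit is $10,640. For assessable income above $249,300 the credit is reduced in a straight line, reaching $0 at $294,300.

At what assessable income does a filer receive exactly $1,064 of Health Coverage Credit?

$289,800

$1,064 is 1,064/10,640 of the full $10,640, so 9,576/10,640 of the $45,000 range has been used: income = $249,300 + $45,000 × 9,576/10,640 = $289,800.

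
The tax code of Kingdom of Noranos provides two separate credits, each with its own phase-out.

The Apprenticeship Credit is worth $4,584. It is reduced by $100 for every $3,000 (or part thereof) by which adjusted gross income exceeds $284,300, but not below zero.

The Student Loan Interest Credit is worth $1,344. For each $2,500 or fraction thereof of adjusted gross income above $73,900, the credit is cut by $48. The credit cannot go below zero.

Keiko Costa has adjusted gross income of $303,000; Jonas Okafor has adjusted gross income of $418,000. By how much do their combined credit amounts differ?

Keiko ($303,000): Apprenticeship Credit: income exceeds $284,300 by $18,700, which is 7 full-or-partial $3,000 increments; reduction = 7 × $100 = $700, leaving $3,884. Student Loan Interest Credit: income exceeds $73,900 by $229,100 → 92 increments × $48 = $4,416 ≥ base, so the credit is $0. total $3,884 + $0 = $3,884
Jonas ($418,000): Apprenticeship Credit: income exceeds $284,300 by $133,700, which is 45 full-or-partial $3,000 increments; reduction = 45 × $100 = $4,500, leaving $84. Student Loan Interest Credit: income exceeds $73,900 by $344,100 → 138 increments × $48 = $6,624 ≥ base, so the credit is $0. total $84 + $0 = $84
Difference: |$3,884 − $84| = $3,800.

$3,800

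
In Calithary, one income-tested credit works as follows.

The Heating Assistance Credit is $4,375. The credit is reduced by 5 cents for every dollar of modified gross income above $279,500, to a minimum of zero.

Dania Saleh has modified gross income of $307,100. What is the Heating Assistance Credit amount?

$2,995

Heating Assistance Credit: 5% of the $27,600 excess over $279,500 is $1,380; credit = $4,375 − $1,380 = $2,995.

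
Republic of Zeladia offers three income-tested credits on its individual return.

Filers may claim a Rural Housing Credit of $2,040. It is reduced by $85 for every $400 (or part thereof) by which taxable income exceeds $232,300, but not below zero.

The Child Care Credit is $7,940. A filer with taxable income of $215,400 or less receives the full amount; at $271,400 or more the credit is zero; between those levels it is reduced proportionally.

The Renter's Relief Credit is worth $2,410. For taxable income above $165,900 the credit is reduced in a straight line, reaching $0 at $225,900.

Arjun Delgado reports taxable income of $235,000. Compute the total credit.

Rural Housing Credit: income exceeds $232,300 by $2,700, which is 7 full-or-partial $400 increments; reduction = 7 × $85 = $595, leaving $1,445.
Child Care Credit: $235,000 is $19,600 into a $56,000 phase-out range, leaving 36,400/56,000 of the credit: $7,940 × 36,400/56,000 = $5,161.
Renter's Relief Credit: $235,000 is at or above $225,900, so the credit is $0.
Total: $1,445 + $5,161 + $0 = $6,606.

$6,606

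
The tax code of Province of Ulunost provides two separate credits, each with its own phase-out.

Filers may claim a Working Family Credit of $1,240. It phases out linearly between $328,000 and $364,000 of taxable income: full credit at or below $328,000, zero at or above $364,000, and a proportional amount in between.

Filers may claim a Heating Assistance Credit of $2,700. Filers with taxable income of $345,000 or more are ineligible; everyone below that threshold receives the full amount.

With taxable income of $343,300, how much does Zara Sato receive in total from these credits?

$3,413

Working Family Credit: $343,300 is $15,300 into a $36,000 phase-out range, leaving 20,700/36,000 of the credit: $1,240 × 20,700/36,000 = $713.
Heating Assistance Credit: $343,300 is below the $345,000 cutoff, so the full $2,700 applies.
Total: $713 + $2,700 = $3,413.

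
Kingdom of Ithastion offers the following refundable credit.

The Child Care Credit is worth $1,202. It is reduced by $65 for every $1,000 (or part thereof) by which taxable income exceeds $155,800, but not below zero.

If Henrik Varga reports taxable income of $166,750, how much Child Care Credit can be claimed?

Child Care Credit: income exceeds $155,800 by $10,950, which is 11 full-or-partial $1,000 increments; reduction = 11 × $65 = $715, leaving $487.

$487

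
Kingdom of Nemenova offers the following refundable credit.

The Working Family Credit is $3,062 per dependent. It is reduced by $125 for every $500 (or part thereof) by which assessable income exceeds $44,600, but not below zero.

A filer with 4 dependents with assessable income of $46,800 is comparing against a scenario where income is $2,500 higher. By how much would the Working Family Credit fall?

$625

At $46,800 — base = 4 × $3,062 = $12,248. income exceeds $44,600 by $2,200, which is 5 full-or-partial $500 increments; reduction = 5 × $125 = $625, leaving $11,623.
At $49,300 — base = 4 × $3,062 = $12,248. income exceeds $44,600 by $4,700, which is 10 full-or-partial $500 increments; reduction = 10 × $125 = $1,250, leaving $10,998.
Lost: $11,623 − $10,998 = $625.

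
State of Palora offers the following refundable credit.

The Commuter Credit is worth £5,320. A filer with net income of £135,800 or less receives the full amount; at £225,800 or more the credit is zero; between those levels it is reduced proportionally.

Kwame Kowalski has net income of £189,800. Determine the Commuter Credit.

Commuter Credit: £189,800 is £54,000 into a £90,000 phase-out range, leaving 36,000/90,000 of the credit: £5,320 × 36,000/90,000 = £2,128.

£2,128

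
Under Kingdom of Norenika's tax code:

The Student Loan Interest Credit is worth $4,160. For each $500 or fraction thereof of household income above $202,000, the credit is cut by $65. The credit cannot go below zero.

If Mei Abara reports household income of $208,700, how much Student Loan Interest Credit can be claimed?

Student Loan Interest Credit: income exceeds $202,000 by $6,700, which is 14 full-or-partial $500 increments; reduction = 14 × $65 = $910, leaving $3,250.

$3,250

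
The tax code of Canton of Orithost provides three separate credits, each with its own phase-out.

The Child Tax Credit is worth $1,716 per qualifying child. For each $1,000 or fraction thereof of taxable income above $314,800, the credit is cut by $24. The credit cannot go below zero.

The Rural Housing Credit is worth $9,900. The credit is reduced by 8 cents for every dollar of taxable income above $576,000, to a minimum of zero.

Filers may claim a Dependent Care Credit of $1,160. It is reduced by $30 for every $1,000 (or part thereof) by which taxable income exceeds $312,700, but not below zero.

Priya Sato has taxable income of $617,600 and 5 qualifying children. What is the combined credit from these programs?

$7,880

Child Tax Credit: base = 5 × $1,716 = $8,580. income exceeds $314,800 by $302,800, which is 303 full-or-partial $1,000 increments; reduction = 303 × $24 = $7,272, leaving $1,308.
Rural Housing Credit: 8% of the $41,600 excess over $576,000 is $3,328; credit = $9,900 − $3,328 = $6,572.
Dependent Care Credit: income exceeds $312,700 by $304,900 → 305 increments × $30 = $9,150 ≥ base, so the credit is $0.
Total: $1,308 + $6,572 + $0 = $7,880.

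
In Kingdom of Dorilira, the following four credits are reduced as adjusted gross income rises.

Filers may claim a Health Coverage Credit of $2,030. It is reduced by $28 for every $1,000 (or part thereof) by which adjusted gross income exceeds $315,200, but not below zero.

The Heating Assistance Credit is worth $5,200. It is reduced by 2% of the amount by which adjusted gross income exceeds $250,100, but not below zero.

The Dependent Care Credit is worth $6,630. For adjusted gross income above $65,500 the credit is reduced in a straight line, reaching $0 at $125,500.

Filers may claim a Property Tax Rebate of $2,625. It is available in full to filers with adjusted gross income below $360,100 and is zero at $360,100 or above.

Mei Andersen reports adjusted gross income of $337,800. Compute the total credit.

Health Coverage Credit: income exceeds $315,200 by $22,600, which is 23 full-or-partial $1,000 increments; reduction = 23 × $28 = $644, leaving $1,386.
Heating Assistance Credit: 2% of the $87,700 excess over $250,100 is $1,754; credit = $5,200 − $1,754 = $3,446.
Dependent Care Credit: $337,800 is at or above $125,500, so the credit is $0.
Property Tax Rebate: $337,800 is below the $360,100 cutoff, so the full $2,625 applies.
Total: $1,386 + $3,446 + $0 + $2,625 = $7,457.

$7,457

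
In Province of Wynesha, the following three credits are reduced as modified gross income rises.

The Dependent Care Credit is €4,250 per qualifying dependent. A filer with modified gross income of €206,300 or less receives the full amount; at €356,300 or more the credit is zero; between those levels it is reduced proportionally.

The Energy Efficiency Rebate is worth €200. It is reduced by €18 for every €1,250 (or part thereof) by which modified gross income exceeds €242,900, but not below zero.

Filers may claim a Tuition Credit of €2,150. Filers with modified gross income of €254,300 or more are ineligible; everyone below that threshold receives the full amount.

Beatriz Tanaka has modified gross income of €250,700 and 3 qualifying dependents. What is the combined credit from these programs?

Dependent Care Credit: base = 3 × €4,250 = €12,750. €250,700 is €44,400 into a €150,000 phase-out range, leaving 105,600/150,000 of the credit: €12,750 × 105,600/150,000 = €8,976.
Energy Efficiency Rebate: income exceeds €242,900 by €7,800, which is 7 full-or-partial €1,250 increments; reduction = 7 × €18 = €126, leaving €74.
Tuition Credit: €250,700 is below the €254,300 cutoff, so the full €2,150 applies.
Total: €8,976 + €74 + €2,150 = €11,200.

€11,200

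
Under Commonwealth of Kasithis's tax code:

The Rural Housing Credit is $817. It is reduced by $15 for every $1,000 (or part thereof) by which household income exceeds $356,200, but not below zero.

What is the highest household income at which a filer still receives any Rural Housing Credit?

After 54 increments the reduction is 54 × $15 = $810, leaving $7; one more increment wipes it out. Increment 54 ends at excess 54 × $1,000 = $54,000, so the highest qualifying income is $356,200 + $54,000 = $410,200.

$410,200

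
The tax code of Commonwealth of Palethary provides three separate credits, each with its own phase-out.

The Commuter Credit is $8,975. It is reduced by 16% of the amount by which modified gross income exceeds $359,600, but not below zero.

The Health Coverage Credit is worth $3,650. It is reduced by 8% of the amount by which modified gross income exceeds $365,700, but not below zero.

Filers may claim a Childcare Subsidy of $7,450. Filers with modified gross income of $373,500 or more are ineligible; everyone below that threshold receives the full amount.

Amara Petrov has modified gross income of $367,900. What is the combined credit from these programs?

$18,571

Commuter Credit: 16% of the $8,300 excess over $359,600 is $1,328; credit = $8,975 − $1,328 = $7,647.
Health Coverage Credit: 8% of the $2,200 excess over $365,700 is $176; credit = $3,650 − $176 = $3,474.
Childcare Subsidy: $367,900 is below the $373,500 cutoff, so the full $7,450 applies.
Total: $7,647 + $3,474 + $7,450 = $18,571.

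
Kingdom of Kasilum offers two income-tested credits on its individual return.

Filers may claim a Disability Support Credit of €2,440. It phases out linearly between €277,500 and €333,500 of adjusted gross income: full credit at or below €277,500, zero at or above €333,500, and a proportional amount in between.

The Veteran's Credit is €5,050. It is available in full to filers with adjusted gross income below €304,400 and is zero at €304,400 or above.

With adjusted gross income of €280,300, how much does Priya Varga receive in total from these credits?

€7,368

Disability Support Credit: €280,300 is €2,800 into a €56,000 phase-out range, leaving 53,200/56,000 of the credit: €2,440 × 53,200/56,000 = €2,318.
Veteran's Credit: €280,300 is below the €304,400 cutoff, so the full €5,050 applies.
Total: €2,318 + €5,050 = €7,368.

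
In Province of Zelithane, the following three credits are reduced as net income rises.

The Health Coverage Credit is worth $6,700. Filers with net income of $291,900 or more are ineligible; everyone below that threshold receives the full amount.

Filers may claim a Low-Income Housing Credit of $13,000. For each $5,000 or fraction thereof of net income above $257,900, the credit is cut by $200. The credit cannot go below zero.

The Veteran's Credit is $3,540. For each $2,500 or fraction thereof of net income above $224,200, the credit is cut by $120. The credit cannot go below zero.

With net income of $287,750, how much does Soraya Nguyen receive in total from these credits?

Health Coverage Credit: $287,750 is below the $291,900 cutoff, so the full $6,700 applies.
Low-Income Housing Credit: income exceeds $257,900 by $29,850, which is 6 full-or-partial $5,000 increments; reduction = 6 × $200 = $1,200, leaving $11,800.
Veteran's Credit: income exceeds $224,200 by $63,550, which is 26 full-or-partial $2,500 increments; reduction = 26 × $120 = $3,120, leaving $420.
Total: $6,700 + $11,800 + $420 = $18,920.

$18,920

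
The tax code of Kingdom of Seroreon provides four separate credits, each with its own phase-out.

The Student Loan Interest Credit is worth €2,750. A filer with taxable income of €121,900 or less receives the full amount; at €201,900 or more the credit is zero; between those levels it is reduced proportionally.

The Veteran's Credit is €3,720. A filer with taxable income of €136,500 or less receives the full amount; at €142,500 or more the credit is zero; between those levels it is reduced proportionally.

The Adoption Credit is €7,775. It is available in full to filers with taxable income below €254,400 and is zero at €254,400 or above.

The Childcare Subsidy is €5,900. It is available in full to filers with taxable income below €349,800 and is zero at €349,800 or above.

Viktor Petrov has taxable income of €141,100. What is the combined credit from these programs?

€16,633

Student Loan Interest Credit: €141,100 is €19,200 into a €80,000 phase-out range, leaving 60,800/80,000 of the credit: €2,750 × 60,800/80,000 = €2,090.
Veteran's Credit: €141,100 is €4,600 into a €6,000 phase-out range, leaving 1,400/6,000 of the credit: €3,720 × 1,400/6,000 = €868.
Adoption Credit: €141,100 is below the €254,400 cutoff, so the full €7,775 applies.
Childcare Subsidy: €141,100 is below the €349,800 cutoff, so the full €5,900 applies.
Total: €2,090 + €868 + €7,775 + €5,900 = €16,633.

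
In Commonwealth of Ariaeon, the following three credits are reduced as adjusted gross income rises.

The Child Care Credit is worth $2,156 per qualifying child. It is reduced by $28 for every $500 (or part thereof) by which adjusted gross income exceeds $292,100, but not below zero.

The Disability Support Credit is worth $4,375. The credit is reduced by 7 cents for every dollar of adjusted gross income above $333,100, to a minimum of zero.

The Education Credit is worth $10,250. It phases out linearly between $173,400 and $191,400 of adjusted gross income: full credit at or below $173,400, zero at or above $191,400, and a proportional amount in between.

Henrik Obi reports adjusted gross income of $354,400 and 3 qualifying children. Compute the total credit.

$5,852

Child Care Credit: base = 3 × $2,156 = $6,468. income exceeds $292,100 by $62,300, which is 125 full-or-partial $500 increments; reduction = 125 × $28 = $3,500, leaving $2,968.
Disability Support Credit: 7% of the $21,300 excess over $333,100 is $1,491; credit = $4,375 − $1,491 = $2,884.
Education Credit: $354,400 is at or above $191,400, so the credit is $0.
Total: $2,968 + $2,884 + $0 = $5,852.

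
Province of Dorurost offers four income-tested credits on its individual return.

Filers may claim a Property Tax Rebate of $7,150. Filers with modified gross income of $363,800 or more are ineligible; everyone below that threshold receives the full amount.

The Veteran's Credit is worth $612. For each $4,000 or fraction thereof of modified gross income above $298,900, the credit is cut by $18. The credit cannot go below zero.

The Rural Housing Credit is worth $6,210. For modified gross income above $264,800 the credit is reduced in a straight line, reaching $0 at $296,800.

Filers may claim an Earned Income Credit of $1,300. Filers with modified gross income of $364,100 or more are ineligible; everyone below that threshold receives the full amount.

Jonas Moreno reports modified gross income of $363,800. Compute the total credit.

$1,606

Property Tax Rebate: $363,800 meets or exceeds the $363,800 cutoff, so the credit is $0.
Veteran's Credit: income exceeds $298,900 by $64,900, which is 17 full-or-partial $4,000 increments; reduction = 17 × $18 = $306, leaving $306.
Rural Housing Credit: $363,800 is at or above $296,800, so the credit is $0.
Earned Income Credit: $363,800 is below the $364,100 cutoff, so the full $1,300 applies.
Total: $0 + $306 + $0 + $1,300 = $1,606.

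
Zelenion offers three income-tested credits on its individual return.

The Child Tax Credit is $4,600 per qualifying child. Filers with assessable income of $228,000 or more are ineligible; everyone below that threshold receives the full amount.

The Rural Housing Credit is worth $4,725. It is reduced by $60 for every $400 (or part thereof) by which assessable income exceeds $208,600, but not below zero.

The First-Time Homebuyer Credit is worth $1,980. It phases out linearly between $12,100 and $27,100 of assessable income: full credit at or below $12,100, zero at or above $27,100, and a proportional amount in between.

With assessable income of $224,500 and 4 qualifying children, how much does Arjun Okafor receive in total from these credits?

$20,725

Child Tax Credit: base = 4 × $4,600 = $18,400. $224,500 is below the $228,000 cutoff, so the full $18,400 applies.
Rural Housing Credit: income exceeds $208,600 by $15,900, which is 40 full-or-partial $400 increments; reduction = 40 × $60 = $2,400, leaving $2,325.
First-Time Homebuyer Credit: $224,500 is at or above $27,100, so the credit is $0.
Total: $18,400 + $2,325 + $0 = $20,725.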